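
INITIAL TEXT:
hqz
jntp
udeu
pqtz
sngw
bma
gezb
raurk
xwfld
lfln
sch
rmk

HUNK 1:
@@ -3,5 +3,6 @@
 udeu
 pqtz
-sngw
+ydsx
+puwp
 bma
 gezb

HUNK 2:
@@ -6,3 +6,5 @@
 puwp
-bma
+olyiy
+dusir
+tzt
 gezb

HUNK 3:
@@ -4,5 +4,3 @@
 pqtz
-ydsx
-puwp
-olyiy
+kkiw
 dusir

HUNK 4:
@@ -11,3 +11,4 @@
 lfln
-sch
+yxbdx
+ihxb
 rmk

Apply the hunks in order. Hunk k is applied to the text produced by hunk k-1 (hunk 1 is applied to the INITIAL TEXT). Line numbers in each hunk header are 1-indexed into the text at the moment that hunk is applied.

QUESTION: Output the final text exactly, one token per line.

Hunk 1: at line 3 remove [sngw] add [ydsx,puwp] -> 13 lines: hqz jntp udeu pqtz ydsx puwp bma gezb raurk xwfld lfln sch rmk
Hunk 2: at line 6 remove [bma] add [olyiy,dusir,tzt] -> 15 lines: hqz jntp udeu pqtz ydsx puwp olyiy dusir tzt gezb raurk xwfld lfln sch rmk
Hunk 3: at line 4 remove [ydsx,puwp,olyiy] add [kkiw] -> 13 lines: hqz jntp udeu pqtz kkiw dusir tzt gezb raurk xwfld lfln sch rmk
Hunk 4: at line 11 remove [sch] add [yxbdx,ihxb] -> 14 lines: hqz jntp udeu pqtz kkiw dusir tzt gezb raurk xwfld lfln yxbdx ihxb rmk

Answer: hqz
jntp
udeu
pqtz
kkiw
dusir
tzt
gezb
raurk
xwfld
lfln
yxbdx
ihxb
rmk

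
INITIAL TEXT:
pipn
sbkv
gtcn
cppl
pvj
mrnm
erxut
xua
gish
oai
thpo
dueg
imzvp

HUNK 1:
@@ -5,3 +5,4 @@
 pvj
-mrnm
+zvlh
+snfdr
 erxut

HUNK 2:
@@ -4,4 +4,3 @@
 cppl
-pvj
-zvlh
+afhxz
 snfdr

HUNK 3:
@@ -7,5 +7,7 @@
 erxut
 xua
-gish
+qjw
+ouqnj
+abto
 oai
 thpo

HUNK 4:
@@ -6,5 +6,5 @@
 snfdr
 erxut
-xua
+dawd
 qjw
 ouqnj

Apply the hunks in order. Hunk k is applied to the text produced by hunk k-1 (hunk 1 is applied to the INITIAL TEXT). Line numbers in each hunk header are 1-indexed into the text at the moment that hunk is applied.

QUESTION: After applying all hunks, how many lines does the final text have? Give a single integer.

Hunk 1: at line 5 remove [mrnm] add [zvlh,snfdr] -> 14 lines: pipn sbkv gtcn cppl pvj zvlh snfdr erxut xua gish oai thpo dueg imzvp
Hunk 2: at line 4 remove [pvj,zvlh] add [afhxz] -> 13 lines: pipn sbkv gtcn cppl afhxz snfdr erxut xua gish oai thpo dueg imzvp
Hunk 3: at line 7 remove [gish] add [qjw,ouqnj,abto] -> 15 lines: pipn sbkv gtcn cppl afhxz snfdr erxut xua qjw ouqnj abto oai thpo dueg imzvp
Hunk 4: at line 6 remove [xua] add [dawd] -> 15 lines: pipn sbkv gtcn cppl afhxz snfdr erxut dawd qjw ouqnj abto oai thpo dueg imzvp
Final line count: 15

Answer: 15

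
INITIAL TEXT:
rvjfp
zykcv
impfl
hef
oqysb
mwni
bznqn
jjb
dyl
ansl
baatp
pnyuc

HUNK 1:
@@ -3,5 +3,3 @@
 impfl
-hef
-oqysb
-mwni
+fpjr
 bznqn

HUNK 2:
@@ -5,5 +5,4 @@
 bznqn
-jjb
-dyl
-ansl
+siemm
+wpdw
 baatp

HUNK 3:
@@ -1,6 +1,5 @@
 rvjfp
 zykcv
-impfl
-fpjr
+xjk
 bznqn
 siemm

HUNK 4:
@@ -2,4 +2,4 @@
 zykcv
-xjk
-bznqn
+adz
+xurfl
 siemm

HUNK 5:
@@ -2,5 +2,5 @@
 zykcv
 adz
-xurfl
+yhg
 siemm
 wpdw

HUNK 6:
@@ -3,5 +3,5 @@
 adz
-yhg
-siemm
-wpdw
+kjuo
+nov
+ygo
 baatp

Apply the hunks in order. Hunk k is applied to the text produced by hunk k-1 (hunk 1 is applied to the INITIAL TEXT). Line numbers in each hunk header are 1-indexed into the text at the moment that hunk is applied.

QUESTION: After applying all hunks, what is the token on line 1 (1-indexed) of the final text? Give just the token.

Hunk 1: at line 3 remove [hef,oqysb,mwni] add [fpjr] -> 10 lines: rvjfp zykcv impfl fpjr bznqn jjb dyl ansl baatp pnyuc
Hunk 2: at line 5 remove [jjb,dyl,ansl] add [siemm,wpdw] -> 9 lines: rvjfp zykcv impfl fpjr bznqn siemm wpdw baatp pnyuc
Hunk 3: at line 1 remove [impfl,fpjr] add [xjk] -> 8 lines: rvjfp zykcv xjk bznqn siemm wpdw baatp pnyuc
Hunk 4: at line 2 remove [xjk,bznqn] add [adz,xurfl] -> 8 lines: rvjfp zykcv adz xurfl siemm wpdw baatp pnyuc
Hunk 5: at line 2 remove [xurfl] add [yhg] -> 8 lines: rvjfp zykcv adz yhg siemm wpdw baatp pnyuc
Hunk 6: at line 3 remove [yhg,siemm,wpdw] add [kjuo,nov,ygo] -> 8 lines: rvjfp zykcv adz kjuo nov ygo baatp pnyuc
Final line 1: rvjfp

Answer: rvjfp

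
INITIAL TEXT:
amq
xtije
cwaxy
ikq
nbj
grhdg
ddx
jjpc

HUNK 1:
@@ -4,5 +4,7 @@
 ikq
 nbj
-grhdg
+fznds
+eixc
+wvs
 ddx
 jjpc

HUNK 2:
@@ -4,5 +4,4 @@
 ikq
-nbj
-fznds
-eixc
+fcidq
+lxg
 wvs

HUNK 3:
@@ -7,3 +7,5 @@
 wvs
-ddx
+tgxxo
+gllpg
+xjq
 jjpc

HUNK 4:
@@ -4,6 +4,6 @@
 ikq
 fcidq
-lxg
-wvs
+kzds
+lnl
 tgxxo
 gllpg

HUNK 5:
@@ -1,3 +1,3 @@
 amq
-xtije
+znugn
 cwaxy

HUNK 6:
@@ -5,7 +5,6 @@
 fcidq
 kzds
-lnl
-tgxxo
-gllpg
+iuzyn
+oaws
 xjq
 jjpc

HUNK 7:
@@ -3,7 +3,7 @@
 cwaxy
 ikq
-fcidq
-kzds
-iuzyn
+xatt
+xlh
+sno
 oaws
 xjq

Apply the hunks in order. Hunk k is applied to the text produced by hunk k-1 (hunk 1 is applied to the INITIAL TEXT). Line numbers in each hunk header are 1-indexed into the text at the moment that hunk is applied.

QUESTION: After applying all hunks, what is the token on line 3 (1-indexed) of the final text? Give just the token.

Answer: cwaxy

Derivation:
Hunk 1: at line 4 remove [grhdg] add [fznds,eixc,wvs] -> 10 lines: amq xtije cwaxy ikq nbj fznds eixc wvs ddx jjpc
Hunk 2: at line 4 remove [nbj,fznds,eixc] add [fcidq,lxg] -> 9 lines: amq xtije cwaxy ikq fcidq lxg wvs ddx jjpc
Hunk 3: at line 7 remove [ddx] add [tgxxo,gllpg,xjq] -> 11 lines: amq xtije cwaxy ikq fcidq lxg wvs tgxxo gllpg xjq jjpc
Hunk 4: at line 4 remove [lxg,wvs] add [kzds,lnl] -> 11 lines: amq xtije cwaxy ikq fcidq kzds lnl tgxxo gllpg xjq jjpc
Hunk 5: at line 1 remove [xtije] add [znugn] -> 11 lines: amq znugn cwaxy ikq fcidq kzds lnl tgxxo gllpg xjq jjpc
Hunk 6: at line 5 remove [lnl,tgxxo,gllpg] add [iuzyn,oaws] -> 10 lines: amq znugn cwaxy ikq fcidq kzds iuzyn oaws xjq jjpc
Hunk 7: at line 3 remove [fcidq,kzds,iuzyn] add [xatt,xlh,sno] -> 10 lines: amq znugn cwaxy ikq xatt xlh sno oaws xjq jjpc
Final line 3: cwaxy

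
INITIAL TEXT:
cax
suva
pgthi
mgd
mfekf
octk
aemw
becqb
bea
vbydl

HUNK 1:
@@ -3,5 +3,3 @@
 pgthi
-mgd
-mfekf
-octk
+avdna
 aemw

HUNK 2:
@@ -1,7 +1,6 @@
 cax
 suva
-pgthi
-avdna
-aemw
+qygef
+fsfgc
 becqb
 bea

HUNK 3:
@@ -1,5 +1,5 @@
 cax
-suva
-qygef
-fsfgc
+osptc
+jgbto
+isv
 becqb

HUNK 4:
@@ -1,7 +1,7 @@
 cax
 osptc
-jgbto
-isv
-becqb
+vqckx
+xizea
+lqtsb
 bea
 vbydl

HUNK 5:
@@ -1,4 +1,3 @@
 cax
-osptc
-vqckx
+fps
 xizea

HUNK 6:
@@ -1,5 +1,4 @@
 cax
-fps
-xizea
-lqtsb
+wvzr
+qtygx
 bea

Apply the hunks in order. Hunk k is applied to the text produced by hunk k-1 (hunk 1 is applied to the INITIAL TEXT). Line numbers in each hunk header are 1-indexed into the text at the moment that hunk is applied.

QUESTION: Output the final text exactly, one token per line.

Hunk 1: at line 3 remove [mgd,mfekf,octk] add [avdna] -> 8 lines: cax suva pgthi avdna aemw becqb bea vbydl
Hunk 2: at line 1 remove [pgthi,avdna,aemw] add [qygef,fsfgc] -> 7 lines: cax suva qygef fsfgc becqb bea vbydl
Hunk 3: at line 1 remove [suva,qygef,fsfgc] add [osptc,jgbto,isv] -> 7 lines: cax osptc jgbto isv becqb bea vbydl
Hunk 4: at line 1 remove [jgbto,isv,becqb] add [vqckx,xizea,lqtsb] -> 7 lines: cax osptc vqckx xizea lqtsb bea vbydl
Hunk 5: at line 1 remove [osptc,vqckx] add [fps] -> 6 lines: cax fps xizea lqtsb bea vbydl
Hunk 6: at line 1 remove [fps,xizea,lqtsb] add [wvzr,qtygx] -> 5 lines: cax wvzr qtygx bea vbydl

Answer: cax
wvzr
qtygx
bea
vbydl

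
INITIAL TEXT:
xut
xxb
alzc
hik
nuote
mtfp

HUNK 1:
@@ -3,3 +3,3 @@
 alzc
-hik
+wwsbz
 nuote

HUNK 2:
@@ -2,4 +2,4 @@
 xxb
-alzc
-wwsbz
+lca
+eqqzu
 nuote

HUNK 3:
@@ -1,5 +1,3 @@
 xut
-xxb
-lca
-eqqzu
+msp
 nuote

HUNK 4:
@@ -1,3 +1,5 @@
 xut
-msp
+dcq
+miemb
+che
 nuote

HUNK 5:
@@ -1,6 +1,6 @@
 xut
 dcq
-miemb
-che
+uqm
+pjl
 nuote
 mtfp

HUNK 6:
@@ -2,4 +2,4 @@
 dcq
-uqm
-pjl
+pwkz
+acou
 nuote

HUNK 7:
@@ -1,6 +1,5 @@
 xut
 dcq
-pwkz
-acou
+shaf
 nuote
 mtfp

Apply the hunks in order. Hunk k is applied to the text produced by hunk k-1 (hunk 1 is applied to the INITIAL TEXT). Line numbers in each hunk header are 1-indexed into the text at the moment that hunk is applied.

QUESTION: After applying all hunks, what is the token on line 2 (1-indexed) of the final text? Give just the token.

Hunk 1: at line 3 remove [hik] add [wwsbz] -> 6 lines: xut xxb alzc wwsbz nuote mtfp
Hunk 2: at line 2 remove [alzc,wwsbz] add [lca,eqqzu] -> 6 lines: xut xxb lca eqqzu nuote mtfp
Hunk 3: at line 1 remove [xxb,lca,eqqzu] add [msp] -> 4 lines: xut msp nuote mtfp
Hunk 4: at line 1 remove [msp] add [dcq,miemb,che] -> 6 lines: xut dcq miemb che nuote mtfp
Hunk 5: at line 1 remove [miemb,che] add [uqm,pjl] -> 6 lines: xut dcq uqm pjl nuote mtfp
Hunk 6: at line 2 remove [uqm,pjl] add [pwkz,acou] -> 6 lines: xut dcq pwkz acou nuote mtfp
Hunk 7: at line 1 remove [pwkz,acou] add [shaf] -> 5 lines: xut dcq shaf nuote mtfp
Final line 2: dcq

Answer: dcq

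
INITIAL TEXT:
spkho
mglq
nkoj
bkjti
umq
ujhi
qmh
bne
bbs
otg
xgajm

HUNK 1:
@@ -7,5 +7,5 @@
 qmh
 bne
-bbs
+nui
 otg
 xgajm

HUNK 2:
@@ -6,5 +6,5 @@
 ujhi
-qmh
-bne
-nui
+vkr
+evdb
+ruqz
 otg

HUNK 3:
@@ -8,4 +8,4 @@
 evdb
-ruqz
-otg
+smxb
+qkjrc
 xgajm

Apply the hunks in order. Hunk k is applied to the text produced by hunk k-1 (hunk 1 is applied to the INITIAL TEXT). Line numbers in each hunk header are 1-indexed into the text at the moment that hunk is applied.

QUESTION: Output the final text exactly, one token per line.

Hunk 1: at line 7 remove [bbs] add [nui] -> 11 lines: spkho mglq nkoj bkjti umq ujhi qmh bne nui otg xgajm
Hunk 2: at line 6 remove [qmh,bne,nui] add [vkr,evdb,ruqz] -> 11 lines: spkho mglq nkoj bkjti umq ujhi vkr evdb ruqz otg xgajm
Hunk 3: at line 8 remove [ruqz,otg] add [smxb,qkjrc] -> 11 lines: spkho mglq nkoj bkjti umq ujhi vkr evdb smxb qkjrc xgajm

Answer: spkho
mglq
nkoj
bkjti
umq
ujhi
vkr
evdb
smxb
qkjrc
xgajm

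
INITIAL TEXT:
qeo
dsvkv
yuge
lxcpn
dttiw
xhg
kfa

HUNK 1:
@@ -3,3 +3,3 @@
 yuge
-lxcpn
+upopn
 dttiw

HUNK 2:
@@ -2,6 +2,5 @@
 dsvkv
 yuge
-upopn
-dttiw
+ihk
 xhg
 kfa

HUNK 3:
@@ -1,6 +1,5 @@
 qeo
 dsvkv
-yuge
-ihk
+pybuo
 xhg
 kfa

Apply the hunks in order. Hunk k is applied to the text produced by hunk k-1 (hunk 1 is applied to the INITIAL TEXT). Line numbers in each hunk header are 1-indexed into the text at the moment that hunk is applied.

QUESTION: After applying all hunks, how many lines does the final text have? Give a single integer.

Hunk 1: at line 3 remove [lxcpn] add [upopn] -> 7 lines: qeo dsvkv yuge upopn dttiw xhg kfa
Hunk 2: at line 2 remove [upopn,dttiw] add [ihk] -> 6 lines: qeo dsvkv yuge ihk xhg kfa
Hunk 3: at line 1 remove [yuge,ihk] add [pybuo] -> 5 lines: qeo dsvkv pybuo xhg kfa
Final line count: 5

Answer: 5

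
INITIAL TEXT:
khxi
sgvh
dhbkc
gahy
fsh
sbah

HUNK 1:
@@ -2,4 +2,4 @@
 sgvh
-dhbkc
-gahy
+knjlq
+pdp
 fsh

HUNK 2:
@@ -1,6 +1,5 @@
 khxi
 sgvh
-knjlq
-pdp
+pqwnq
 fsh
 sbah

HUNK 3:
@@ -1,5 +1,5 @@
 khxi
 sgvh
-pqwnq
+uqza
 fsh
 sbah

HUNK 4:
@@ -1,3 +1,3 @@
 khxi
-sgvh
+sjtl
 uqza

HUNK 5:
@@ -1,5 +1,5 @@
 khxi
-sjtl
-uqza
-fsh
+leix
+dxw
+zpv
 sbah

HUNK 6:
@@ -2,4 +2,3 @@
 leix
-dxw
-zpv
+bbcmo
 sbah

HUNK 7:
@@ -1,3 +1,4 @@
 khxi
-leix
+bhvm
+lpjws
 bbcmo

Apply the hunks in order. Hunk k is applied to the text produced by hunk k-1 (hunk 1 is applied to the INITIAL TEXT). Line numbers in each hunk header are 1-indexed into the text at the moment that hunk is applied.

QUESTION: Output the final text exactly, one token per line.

Hunk 1: at line 2 remove [dhbkc,gahy] add [knjlq,pdp] -> 6 lines: khxi sgvh knjlq pdp fsh sbah
Hunk 2: at line 1 remove [knjlq,pdp] add [pqwnq] -> 5 lines: khxi sgvh pqwnq fsh sbah
Hunk 3: at line 1 remove [pqwnq] add [uqza] -> 5 lines: khxi sgvh uqza fsh sbah
Hunk 4: at line 1 remove [sgvh] add [sjtl] -> 5 lines: khxi sjtl uqza fsh sbah
Hunk 5: at line 1 remove [sjtl,uqza,fsh] add [leix,dxw,zpv] -> 5 lines: khxi leix dxw zpv sbah
Hunk 6: at line 2 remove [dxw,zpv] add [bbcmo] -> 4 lines: khxi leix bbcmo sbah
Hunk 7: at line 1 remove [leix] add [bhvm,lpjws] -> 5 lines: khxi bhvm lpjws bbcmo sbah

Answer: khxi
bhvm
lpjws
bbcmo
sbah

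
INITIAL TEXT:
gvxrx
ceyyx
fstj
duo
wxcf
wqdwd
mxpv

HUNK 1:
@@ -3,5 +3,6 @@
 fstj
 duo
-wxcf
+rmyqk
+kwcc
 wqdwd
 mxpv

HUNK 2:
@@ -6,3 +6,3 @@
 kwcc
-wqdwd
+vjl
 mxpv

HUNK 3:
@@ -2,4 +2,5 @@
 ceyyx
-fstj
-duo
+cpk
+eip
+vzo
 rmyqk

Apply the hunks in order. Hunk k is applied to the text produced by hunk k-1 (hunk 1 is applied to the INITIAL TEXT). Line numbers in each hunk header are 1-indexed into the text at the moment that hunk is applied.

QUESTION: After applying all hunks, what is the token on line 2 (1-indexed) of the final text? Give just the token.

Hunk 1: at line 3 remove [wxcf] add [rmyqk,kwcc] -> 8 lines: gvxrx ceyyx fstj duo rmyqk kwcc wqdwd mxpv
Hunk 2: at line 6 remove [wqdwd] add [vjl] -> 8 lines: gvxrx ceyyx fstj duo rmyqk kwcc vjl mxpv
Hunk 3: at line 2 remove [fstj,duo] add [cpk,eip,vzo] -> 9 lines: gvxrx ceyyx cpk eip vzo rmyqk kwcc vjl mxpv
Final line 2: ceyyx

Answer: ceyyx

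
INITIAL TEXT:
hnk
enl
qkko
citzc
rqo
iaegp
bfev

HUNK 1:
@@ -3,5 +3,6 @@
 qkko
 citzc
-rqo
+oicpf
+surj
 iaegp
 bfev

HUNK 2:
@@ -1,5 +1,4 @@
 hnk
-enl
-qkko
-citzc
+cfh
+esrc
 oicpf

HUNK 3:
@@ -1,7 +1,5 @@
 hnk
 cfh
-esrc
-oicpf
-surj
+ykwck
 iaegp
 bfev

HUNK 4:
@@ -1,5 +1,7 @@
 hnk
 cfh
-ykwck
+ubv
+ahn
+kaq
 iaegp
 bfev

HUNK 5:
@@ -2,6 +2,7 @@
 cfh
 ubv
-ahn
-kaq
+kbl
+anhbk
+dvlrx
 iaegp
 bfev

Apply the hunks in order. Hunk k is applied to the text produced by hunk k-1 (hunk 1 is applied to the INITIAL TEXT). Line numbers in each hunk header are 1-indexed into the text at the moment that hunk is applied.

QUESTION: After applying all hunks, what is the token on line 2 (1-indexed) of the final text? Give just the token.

Answer: cfh

Derivation:
Hunk 1: at line 3 remove [rqo] add [oicpf,surj] -> 8 lines: hnk enl qkko citzc oicpf surj iaegp bfev
Hunk 2: at line 1 remove [enl,qkko,citzc] add [cfh,esrc] -> 7 lines: hnk cfh esrc oicpf surj iaegp bfev
Hunk 3: at line 1 remove [esrc,oicpf,surj] add [ykwck] -> 5 lines: hnk cfh ykwck iaegp bfev
Hunk 4: at line 1 remove [ykwck] add [ubv,ahn,kaq] -> 7 lines: hnk cfh ubv ahn kaq iaegp bfev
Hunk 5: at line 2 remove [ahn,kaq] add [kbl,anhbk,dvlrx] -> 8 lines: hnk cfh ubv kbl anhbk dvlrx iaegp bfev
Final line 2: cfh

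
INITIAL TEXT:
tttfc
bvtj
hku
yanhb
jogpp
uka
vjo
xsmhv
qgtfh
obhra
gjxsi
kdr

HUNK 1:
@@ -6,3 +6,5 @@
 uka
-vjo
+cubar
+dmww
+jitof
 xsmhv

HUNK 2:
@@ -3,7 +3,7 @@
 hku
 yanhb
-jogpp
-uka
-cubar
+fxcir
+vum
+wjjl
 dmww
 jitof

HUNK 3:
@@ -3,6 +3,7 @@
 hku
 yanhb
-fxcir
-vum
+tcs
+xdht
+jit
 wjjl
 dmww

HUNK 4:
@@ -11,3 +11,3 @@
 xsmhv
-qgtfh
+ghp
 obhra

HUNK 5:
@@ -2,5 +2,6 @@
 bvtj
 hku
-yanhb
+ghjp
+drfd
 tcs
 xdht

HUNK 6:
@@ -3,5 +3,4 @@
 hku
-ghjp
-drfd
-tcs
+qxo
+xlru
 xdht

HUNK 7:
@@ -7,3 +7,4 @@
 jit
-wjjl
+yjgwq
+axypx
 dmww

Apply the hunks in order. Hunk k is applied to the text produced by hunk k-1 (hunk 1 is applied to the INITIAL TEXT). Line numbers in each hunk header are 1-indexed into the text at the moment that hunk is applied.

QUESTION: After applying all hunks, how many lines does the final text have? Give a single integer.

Hunk 1: at line 6 remove [vjo] add [cubar,dmww,jitof] -> 14 lines: tttfc bvtj hku yanhb jogpp uka cubar dmww jitof xsmhv qgtfh obhra gjxsi kdr
Hunk 2: at line 3 remove [jogpp,uka,cubar] add [fxcir,vum,wjjl] -> 14 lines: tttfc bvtj hku yanhb fxcir vum wjjl dmww jitof xsmhv qgtfh obhra gjxsi kdr
Hunk 3: at line 3 remove [fxcir,vum] add [tcs,xdht,jit] -> 15 lines: tttfc bvtj hku yanhb tcs xdht jit wjjl dmww jitof xsmhv qgtfh obhra gjxsi kdr
Hunk 4: at line 11 remove [qgtfh] add [ghp] -> 15 lines: tttfc bvtj hku yanhb tcs xdht jit wjjl dmww jitof xsmhv ghp obhra gjxsi kdr
Hunk 5: at line 2 remove [yanhb] add [ghjp,drfd] -> 16 lines: tttfc bvtj hku ghjp drfd tcs xdht jit wjjl dmww jitof xsmhv ghp obhra gjxsi kdr
Hunk 6: at line 3 remove [ghjp,drfd,tcs] add [qxo,xlru] -> 15 lines: tttfc bvtj hku qxo xlru xdht jit wjjl dmww jitof xsmhv ghp obhra gjxsi kdr
Hunk 7: at line 7 remove [wjjl] add [yjgwq,axypx] -> 16 lines: tttfc bvtj hku qxo xlru xdht jit yjgwq axypx dmww jitof xsmhv ghp obhra gjxsi kdr
Final line count: 16

Answer: 16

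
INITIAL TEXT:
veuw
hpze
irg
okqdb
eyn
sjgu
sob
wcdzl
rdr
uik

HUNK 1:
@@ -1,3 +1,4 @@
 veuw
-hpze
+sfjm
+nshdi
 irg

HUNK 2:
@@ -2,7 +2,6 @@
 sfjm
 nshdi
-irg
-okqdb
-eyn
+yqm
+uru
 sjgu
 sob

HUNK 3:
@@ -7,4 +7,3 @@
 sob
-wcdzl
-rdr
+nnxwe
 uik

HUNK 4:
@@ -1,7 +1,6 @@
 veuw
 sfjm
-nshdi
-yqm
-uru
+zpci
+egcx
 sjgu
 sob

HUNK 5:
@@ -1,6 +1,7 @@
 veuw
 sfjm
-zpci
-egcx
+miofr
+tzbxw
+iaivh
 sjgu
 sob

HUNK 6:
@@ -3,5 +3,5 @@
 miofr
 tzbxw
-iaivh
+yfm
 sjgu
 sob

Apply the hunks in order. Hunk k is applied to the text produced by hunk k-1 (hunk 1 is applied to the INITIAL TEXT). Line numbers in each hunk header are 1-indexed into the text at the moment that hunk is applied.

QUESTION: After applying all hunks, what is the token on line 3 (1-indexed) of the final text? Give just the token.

Answer: miofr

Derivation:
Hunk 1: at line 1 remove [hpze] add [sfjm,nshdi] -> 11 lines: veuw sfjm nshdi irg okqdb eyn sjgu sob wcdzl rdr uik
Hunk 2: at line 2 remove [irg,okqdb,eyn] add [yqm,uru] -> 10 lines: veuw sfjm nshdi yqm uru sjgu sob wcdzl rdr uik
Hunk 3: at line 7 remove [wcdzl,rdr] add [nnxwe] -> 9 lines: veuw sfjm nshdi yqm uru sjgu sob nnxwe uik
Hunk 4: at line 1 remove [nshdi,yqm,uru] add [zpci,egcx] -> 8 lines: veuw sfjm zpci egcx sjgu sob nnxwe uik
Hunk 5: at line 1 remove [zpci,egcx] add [miofr,tzbxw,iaivh] -> 9 lines: veuw sfjm miofr tzbxw iaivh sjgu sob nnxwe uik
Hunk 6: at line 3 remove [iaivh] add [yfm] -> 9 lines: veuw sfjm miofr tzbxw yfm sjgu sob nnxwe uik
Final line 3: miofr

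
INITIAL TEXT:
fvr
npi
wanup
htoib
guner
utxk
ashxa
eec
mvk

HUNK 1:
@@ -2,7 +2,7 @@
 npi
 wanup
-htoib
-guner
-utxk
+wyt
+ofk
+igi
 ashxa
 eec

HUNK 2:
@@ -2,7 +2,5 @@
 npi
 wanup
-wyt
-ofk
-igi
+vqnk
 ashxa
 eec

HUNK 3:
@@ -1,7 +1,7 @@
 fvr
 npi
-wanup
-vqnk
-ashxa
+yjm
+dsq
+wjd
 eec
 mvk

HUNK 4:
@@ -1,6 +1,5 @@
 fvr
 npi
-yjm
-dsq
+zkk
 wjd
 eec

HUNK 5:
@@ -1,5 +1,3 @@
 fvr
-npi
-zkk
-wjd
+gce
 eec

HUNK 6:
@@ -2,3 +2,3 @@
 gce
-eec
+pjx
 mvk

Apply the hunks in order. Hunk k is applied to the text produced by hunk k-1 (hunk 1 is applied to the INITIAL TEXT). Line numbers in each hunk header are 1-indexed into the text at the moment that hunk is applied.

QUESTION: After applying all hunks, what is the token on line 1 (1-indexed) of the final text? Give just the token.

Answer: fvr

Derivation:
Hunk 1: at line 2 remove [htoib,guner,utxk] add [wyt,ofk,igi] -> 9 lines: fvr npi wanup wyt ofk igi ashxa eec mvk
Hunk 2: at line 2 remove [wyt,ofk,igi] add [vqnk] -> 7 lines: fvr npi wanup vqnk ashxa eec mvk
Hunk 3: at line 1 remove [wanup,vqnk,ashxa] add [yjm,dsq,wjd] -> 7 lines: fvr npi yjm dsq wjd eec mvk
Hunk 4: at line 1 remove [yjm,dsq] add [zkk] -> 6 lines: fvr npi zkk wjd eec mvk
Hunk 5: at line 1 remove [npi,zkk,wjd] add [gce] -> 4 lines: fvr gce eec mvk
Hunk 6: at line 2 remove [eec] add [pjx] -> 4 lines: fvr gce pjx mvk
Final line 1: fvr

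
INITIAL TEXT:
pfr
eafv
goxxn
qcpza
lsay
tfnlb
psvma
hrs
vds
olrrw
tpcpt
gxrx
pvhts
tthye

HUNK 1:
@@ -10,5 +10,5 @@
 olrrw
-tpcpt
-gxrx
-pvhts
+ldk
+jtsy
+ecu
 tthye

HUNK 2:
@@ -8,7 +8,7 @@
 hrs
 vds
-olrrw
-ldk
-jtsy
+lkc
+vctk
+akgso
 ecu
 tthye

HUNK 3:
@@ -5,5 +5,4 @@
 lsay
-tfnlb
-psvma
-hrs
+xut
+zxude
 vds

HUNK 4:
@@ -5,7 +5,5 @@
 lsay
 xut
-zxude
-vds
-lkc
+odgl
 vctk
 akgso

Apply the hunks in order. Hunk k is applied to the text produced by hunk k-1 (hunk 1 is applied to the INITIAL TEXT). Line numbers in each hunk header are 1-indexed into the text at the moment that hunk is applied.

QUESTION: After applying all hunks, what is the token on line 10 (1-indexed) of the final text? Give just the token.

Answer: ecu

Derivation:
Hunk 1: at line 10 remove [tpcpt,gxrx,pvhts] add [ldk,jtsy,ecu] -> 14 lines: pfr eafv goxxn qcpza lsay tfnlb psvma hrs vds olrrw ldk jtsy ecu tthye
Hunk 2: at line 8 remove [olrrw,ldk,jtsy] add [lkc,vctk,akgso] -> 14 lines: pfr eafv goxxn qcpza lsay tfnlb psvma hrs vds lkc vctk akgso ecu tthye
Hunk 3: at line 5 remove [tfnlb,psvma,hrs] add [xut,zxude] -> 13 lines: pfr eafv goxxn qcpza lsay xut zxude vds lkc vctk akgso ecu tthye
Hunk 4: at line 5 remove [zxude,vds,lkc] add [odgl] -> 11 lines: pfr eafv goxxn qcpza lsay xut odgl vctk akgso ecu tthye
Final line 10: ecu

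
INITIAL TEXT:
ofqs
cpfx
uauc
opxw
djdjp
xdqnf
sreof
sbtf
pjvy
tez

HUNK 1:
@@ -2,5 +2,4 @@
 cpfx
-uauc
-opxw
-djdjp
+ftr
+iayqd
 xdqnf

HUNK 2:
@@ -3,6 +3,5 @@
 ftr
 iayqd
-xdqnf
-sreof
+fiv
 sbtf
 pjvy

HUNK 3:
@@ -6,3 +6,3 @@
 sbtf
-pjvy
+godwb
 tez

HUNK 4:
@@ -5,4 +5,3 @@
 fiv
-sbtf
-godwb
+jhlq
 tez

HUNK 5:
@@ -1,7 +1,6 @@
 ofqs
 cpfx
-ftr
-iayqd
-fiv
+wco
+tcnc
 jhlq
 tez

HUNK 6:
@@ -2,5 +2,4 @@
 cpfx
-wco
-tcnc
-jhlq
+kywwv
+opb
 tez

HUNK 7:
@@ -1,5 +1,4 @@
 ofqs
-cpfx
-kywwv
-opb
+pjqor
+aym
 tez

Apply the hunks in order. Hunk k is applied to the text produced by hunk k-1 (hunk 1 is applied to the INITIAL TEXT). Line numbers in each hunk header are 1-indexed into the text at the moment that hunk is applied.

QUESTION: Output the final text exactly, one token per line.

Hunk 1: at line 2 remove [uauc,opxw,djdjp] add [ftr,iayqd] -> 9 lines: ofqs cpfx ftr iayqd xdqnf sreof sbtf pjvy tez
Hunk 2: at line 3 remove [xdqnf,sreof] add [fiv] -> 8 lines: ofqs cpfx ftr iayqd fiv sbtf pjvy tez
Hunk 3: at line 6 remove [pjvy] add [godwb] -> 8 lines: ofqs cpfx ftr iayqd fiv sbtf godwb tez
Hunk 4: at line 5 remove [sbtf,godwb] add [jhlq] -> 7 lines: ofqs cpfx ftr iayqd fiv jhlq tez
Hunk 5: at line 1 remove [ftr,iayqd,fiv] add [wco,tcnc] -> 6 lines: ofqs cpfx wco tcnc jhlq tez
Hunk 6: at line 2 remove [wco,tcnc,jhlq] add [kywwv,opb] -> 5 lines: ofqs cpfx kywwv opb tez
Hunk 7: at line 1 remove [cpfx,kywwv,opb] add [pjqor,aym] -> 4 lines: ofqs pjqor aym tez

Answer: ofqs
pjqor
aym
tez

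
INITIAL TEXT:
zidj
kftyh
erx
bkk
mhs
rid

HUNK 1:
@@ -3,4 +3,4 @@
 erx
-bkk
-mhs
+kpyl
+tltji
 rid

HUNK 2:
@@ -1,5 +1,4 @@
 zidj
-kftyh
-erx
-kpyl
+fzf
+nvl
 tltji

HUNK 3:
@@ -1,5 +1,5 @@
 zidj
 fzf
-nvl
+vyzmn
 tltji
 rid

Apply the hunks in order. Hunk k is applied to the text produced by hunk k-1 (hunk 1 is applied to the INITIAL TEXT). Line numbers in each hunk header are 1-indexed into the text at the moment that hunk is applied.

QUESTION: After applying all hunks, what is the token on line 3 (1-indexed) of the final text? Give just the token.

Hunk 1: at line 3 remove [bkk,mhs] add [kpyl,tltji] -> 6 lines: zidj kftyh erx kpyl tltji rid
Hunk 2: at line 1 remove [kftyh,erx,kpyl] add [fzf,nvl] -> 5 lines: zidj fzf nvl tltji rid
Hunk 3: at line 1 remove [nvl] add [vyzmn] -> 5 lines: zidj fzf vyzmn tltji rid
Final line 3: vyzmn

Answer: vyzmn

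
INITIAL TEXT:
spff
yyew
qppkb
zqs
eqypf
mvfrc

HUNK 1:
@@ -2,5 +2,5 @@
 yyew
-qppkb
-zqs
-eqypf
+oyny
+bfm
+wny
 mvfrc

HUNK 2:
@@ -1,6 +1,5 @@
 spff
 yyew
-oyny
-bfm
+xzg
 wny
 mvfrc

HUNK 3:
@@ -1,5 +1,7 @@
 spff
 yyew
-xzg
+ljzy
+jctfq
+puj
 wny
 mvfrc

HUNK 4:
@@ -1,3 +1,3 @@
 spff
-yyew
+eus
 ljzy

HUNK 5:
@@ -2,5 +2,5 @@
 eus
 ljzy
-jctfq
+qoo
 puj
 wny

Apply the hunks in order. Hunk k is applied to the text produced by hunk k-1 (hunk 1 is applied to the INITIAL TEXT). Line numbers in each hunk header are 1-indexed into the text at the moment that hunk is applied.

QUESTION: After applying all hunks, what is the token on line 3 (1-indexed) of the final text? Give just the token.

Hunk 1: at line 2 remove [qppkb,zqs,eqypf] add [oyny,bfm,wny] -> 6 lines: spff yyew oyny bfm wny mvfrc
Hunk 2: at line 1 remove [oyny,bfm] add [xzg] -> 5 lines: spff yyew xzg wny mvfrc
Hunk 3: at line 1 remove [xzg] add [ljzy,jctfq,puj] -> 7 lines: spff yyew ljzy jctfq puj wny mvfrc
Hunk 4: at line 1 remove [yyew] add [eus] -> 7 lines: spff eus ljzy jctfq puj wny mvfrc
Hunk 5: at line 2 remove [jctfq] add [qoo] -> 7 lines: spff eus ljzy qoo puj wny mvfrc
Final line 3: ljzy

Answer: ljzy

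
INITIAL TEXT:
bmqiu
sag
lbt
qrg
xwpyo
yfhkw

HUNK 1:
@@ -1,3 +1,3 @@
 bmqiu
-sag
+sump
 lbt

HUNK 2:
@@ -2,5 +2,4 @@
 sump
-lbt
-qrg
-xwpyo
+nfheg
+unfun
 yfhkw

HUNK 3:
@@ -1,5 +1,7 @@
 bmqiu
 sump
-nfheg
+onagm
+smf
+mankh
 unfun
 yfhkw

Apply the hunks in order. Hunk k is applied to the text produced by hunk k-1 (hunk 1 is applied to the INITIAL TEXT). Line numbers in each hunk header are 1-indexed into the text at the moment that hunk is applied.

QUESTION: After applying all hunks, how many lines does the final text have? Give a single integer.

Hunk 1: at line 1 remove [sag] add [sump] -> 6 lines: bmqiu sump lbt qrg xwpyo yfhkw
Hunk 2: at line 2 remove [lbt,qrg,xwpyo] add [nfheg,unfun] -> 5 lines: bmqiu sump nfheg unfun yfhkw
Hunk 3: at line 1 remove [nfheg] add [onagm,smf,mankh] -> 7 lines: bmqiu sump onagm smf mankh unfun yfhkw
Final line count: 7

Answer: 7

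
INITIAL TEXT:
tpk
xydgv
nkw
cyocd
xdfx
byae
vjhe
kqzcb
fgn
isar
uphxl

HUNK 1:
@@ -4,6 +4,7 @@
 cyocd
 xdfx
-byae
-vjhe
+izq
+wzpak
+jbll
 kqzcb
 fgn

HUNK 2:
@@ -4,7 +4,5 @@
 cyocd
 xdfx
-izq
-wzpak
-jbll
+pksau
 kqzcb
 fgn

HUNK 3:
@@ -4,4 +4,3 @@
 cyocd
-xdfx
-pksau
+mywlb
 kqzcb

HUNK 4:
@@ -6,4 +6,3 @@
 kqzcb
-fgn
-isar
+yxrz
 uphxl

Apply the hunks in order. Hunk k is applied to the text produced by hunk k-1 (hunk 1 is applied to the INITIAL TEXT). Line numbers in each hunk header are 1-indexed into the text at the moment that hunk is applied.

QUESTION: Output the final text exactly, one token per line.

Answer: tpk
xydgv
nkw
cyocd
mywlb
kqzcb
yxrz
uphxl

Derivation:
Hunk 1: at line 4 remove [byae,vjhe] add [izq,wzpak,jbll] -> 12 lines: tpk xydgv nkw cyocd xdfx izq wzpak jbll kqzcb fgn isar uphxl
Hunk 2: at line 4 remove [izq,wzpak,jbll] add [pksau] -> 10 lines: tpk xydgv nkw cyocd xdfx pksau kqzcb fgn isar uphxl
Hunk 3: at line 4 remove [xdfx,pksau] add [mywlb] -> 9 lines: tpk xydgv nkw cyocd mywlb kqzcb fgn isar uphxl
Hunk 4: at line 6 remove [fgn,isar] add [yxrz] -> 8 lines: tpk xydgv nkw cyocd mywlb kqzcb yxrz uphxl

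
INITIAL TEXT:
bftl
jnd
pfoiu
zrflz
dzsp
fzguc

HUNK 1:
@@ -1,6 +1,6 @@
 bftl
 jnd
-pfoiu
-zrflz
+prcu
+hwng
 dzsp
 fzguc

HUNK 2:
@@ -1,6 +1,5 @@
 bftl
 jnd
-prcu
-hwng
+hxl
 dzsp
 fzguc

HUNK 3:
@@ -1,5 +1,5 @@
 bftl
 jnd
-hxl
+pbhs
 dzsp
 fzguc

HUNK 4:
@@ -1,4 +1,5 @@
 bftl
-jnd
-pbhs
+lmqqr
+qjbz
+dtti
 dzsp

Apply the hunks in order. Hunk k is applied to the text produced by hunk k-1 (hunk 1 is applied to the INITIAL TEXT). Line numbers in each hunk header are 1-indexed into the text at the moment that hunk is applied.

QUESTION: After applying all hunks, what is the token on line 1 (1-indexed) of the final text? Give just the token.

Answer: bftl

Derivation:
Hunk 1: at line 1 remove [pfoiu,zrflz] add [prcu,hwng] -> 6 lines: bftl jnd prcu hwng dzsp fzguc
Hunk 2: at line 1 remove [prcu,hwng] add [hxl] -> 5 lines: bftl jnd hxl dzsp fzguc
Hunk 3: at line 1 remove [hxl] add [pbhs] -> 5 lines: bftl jnd pbhs dzsp fzguc
Hunk 4: at line 1 remove [jnd,pbhs] add [lmqqr,qjbz,dtti] -> 6 lines: bftl lmqqr qjbz dtti dzsp fzguc
Final line 1: bftl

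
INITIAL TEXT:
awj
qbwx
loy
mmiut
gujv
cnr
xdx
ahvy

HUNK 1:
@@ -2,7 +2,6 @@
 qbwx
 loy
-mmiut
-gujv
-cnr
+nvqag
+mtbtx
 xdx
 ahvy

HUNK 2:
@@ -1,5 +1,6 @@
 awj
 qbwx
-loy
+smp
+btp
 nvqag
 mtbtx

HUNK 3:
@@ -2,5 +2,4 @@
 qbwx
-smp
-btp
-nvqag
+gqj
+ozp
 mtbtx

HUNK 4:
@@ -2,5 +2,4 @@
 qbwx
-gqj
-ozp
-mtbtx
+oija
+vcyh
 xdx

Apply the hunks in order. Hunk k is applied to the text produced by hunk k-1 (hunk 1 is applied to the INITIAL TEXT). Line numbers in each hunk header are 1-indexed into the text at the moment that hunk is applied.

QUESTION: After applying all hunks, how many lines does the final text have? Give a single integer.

Answer: 6

Derivation:
Hunk 1: at line 2 remove [mmiut,gujv,cnr] add [nvqag,mtbtx] -> 7 lines: awj qbwx loy nvqag mtbtx xdx ahvy
Hunk 2: at line 1 remove [loy] add [smp,btp] -> 8 lines: awj qbwx smp btp nvqag mtbtx xdx ahvy
Hunk 3: at line 2 remove [smp,btp,nvqag] add [gqj,ozp] -> 7 lines: awj qbwx gqj ozp mtbtx xdx ahvy
Hunk 4: at line 2 remove [gqj,ozp,mtbtx] add [oija,vcyh] -> 6 lines: awj qbwx oija vcyh xdx ahvy
Final line count: 6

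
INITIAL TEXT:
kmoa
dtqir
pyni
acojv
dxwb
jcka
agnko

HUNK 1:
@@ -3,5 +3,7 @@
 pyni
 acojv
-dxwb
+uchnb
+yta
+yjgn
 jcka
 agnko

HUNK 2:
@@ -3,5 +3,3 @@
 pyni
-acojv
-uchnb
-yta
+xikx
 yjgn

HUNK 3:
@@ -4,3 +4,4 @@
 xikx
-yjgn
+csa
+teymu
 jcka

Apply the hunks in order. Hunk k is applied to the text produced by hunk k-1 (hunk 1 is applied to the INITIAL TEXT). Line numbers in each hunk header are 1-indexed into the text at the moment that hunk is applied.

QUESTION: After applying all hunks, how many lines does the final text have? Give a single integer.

Hunk 1: at line 3 remove [dxwb] add [uchnb,yta,yjgn] -> 9 lines: kmoa dtqir pyni acojv uchnb yta yjgn jcka agnko
Hunk 2: at line 3 remove [acojv,uchnb,yta] add [xikx] -> 7 lines: kmoa dtqir pyni xikx yjgn jcka agnko
Hunk 3: at line 4 remove [yjgn] add [csa,teymu] -> 8 lines: kmoa dtqir pyni xikx csa teymu jcka agnko
Final line count: 8

Answer: 8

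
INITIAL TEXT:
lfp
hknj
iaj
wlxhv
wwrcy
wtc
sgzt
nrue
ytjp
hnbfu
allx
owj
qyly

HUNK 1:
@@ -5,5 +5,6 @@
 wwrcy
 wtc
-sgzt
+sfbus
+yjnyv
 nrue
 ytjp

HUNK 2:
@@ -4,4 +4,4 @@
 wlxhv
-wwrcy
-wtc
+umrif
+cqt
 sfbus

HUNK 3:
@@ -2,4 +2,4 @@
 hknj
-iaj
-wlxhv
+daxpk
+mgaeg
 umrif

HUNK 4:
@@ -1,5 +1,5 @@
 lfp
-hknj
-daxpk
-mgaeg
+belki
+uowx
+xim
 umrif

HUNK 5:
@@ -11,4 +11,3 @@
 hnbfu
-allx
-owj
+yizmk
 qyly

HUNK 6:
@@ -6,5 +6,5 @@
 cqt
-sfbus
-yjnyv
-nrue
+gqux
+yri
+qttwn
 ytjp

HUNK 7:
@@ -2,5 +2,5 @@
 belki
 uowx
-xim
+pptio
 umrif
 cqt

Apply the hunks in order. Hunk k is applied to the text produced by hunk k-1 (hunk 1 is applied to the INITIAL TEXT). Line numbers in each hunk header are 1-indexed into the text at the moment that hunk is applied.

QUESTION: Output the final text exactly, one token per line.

Answer: lfp
belki
uowx
pptio
umrif
cqt
gqux
yri
qttwn
ytjp
hnbfu
yizmk
qyly

Derivation:
Hunk 1: at line 5 remove [sgzt] add [sfbus,yjnyv] -> 14 lines: lfp hknj iaj wlxhv wwrcy wtc sfbus yjnyv nrue ytjp hnbfu allx owj qyly
Hunk 2: at line 4 remove [wwrcy,wtc] add [umrif,cqt] -> 14 lines: lfp hknj iaj wlxhv umrif cqt sfbus yjnyv nrue ytjp hnbfu allx owj qyly
Hunk 3: at line 2 remove [iaj,wlxhv] add [daxpk,mgaeg] -> 14 lines: lfp hknj daxpk mgaeg umrif cqt sfbus yjnyv nrue ytjp hnbfu allx owj qyly
Hunk 4: at line 1 remove [hknj,daxpk,mgaeg] add [belki,uowx,xim] -> 14 lines: lfp belki uowx xim umrif cqt sfbus yjnyv nrue ytjp hnbfu allx owj qyly
Hunk 5: at line 11 remove [allx,owj] add [yizmk] -> 13 lines: lfp belki uowx xim umrif cqt sfbus yjnyv nrue ytjp hnbfu yizmk qyly
Hunk 6: at line 6 remove [sfbus,yjnyv,nrue] add [gqux,yri,qttwn] -> 13 lines: lfp belki uowx xim umrif cqt gqux yri qttwn ytjp hnbfu yizmk qyly
Hunk 7: at line 2 remove [xim] add [pptio] -> 13 lines: lfp belki uowx pptio umrif cqt gqux yri qttwn ytjp hnbfu yizmk qyly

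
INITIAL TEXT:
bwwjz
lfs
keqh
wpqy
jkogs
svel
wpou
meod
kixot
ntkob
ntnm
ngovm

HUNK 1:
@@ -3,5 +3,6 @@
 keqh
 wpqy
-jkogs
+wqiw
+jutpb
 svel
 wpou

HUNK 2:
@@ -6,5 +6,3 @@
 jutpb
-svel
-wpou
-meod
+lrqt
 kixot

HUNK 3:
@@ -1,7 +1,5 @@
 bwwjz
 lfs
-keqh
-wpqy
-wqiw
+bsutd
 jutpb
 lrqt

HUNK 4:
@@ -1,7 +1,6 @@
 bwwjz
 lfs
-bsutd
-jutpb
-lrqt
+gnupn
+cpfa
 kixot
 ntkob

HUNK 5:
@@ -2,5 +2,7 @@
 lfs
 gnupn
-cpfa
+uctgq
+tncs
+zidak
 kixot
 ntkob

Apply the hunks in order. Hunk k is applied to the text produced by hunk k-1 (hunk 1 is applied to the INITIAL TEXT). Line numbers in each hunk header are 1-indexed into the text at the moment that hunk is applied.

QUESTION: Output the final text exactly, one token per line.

Answer: bwwjz
lfs
gnupn
uctgq
tncs
zidak
kixot
ntkob
ntnm
ngovm

Derivation:
Hunk 1: at line 3 remove [jkogs] add [wqiw,jutpb] -> 13 lines: bwwjz lfs keqh wpqy wqiw jutpb svel wpou meod kixot ntkob ntnm ngovm
Hunk 2: at line 6 remove [svel,wpou,meod] add [lrqt] -> 11 lines: bwwjz lfs keqh wpqy wqiw jutpb lrqt kixot ntkob ntnm ngovm
Hunk 3: at line 1 remove [keqh,wpqy,wqiw] add [bsutd] -> 9 lines: bwwjz lfs bsutd jutpb lrqt kixot ntkob ntnm ngovm
Hunk 4: at line 1 remove [bsutd,jutpb,lrqt] add [gnupn,cpfa] -> 8 lines: bwwjz lfs gnupn cpfa kixot ntkob ntnm ngovm
Hunk 5: at line 2 remove [cpfa] add [uctgq,tncs,zidak] -> 10 lines: bwwjz lfs gnupn uctgq tncs zidak kixot ntkob ntnm ngovm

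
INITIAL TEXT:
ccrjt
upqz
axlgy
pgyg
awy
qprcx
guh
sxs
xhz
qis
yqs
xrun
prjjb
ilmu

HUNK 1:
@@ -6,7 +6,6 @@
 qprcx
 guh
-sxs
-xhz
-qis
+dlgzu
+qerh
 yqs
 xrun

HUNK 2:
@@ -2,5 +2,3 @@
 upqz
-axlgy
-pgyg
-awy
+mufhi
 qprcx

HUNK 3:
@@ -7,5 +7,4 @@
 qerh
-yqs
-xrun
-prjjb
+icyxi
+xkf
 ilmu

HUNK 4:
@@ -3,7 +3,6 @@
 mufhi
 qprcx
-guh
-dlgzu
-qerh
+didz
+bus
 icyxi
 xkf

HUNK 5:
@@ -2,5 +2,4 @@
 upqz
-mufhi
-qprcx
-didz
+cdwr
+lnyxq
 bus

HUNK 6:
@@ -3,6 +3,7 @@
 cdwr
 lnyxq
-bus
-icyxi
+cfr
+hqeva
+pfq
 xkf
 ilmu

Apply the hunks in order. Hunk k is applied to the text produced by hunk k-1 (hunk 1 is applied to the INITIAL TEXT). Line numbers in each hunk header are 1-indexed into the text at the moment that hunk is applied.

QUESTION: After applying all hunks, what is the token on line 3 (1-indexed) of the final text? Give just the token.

Hunk 1: at line 6 remove [sxs,xhz,qis] add [dlgzu,qerh] -> 13 lines: ccrjt upqz axlgy pgyg awy qprcx guh dlgzu qerh yqs xrun prjjb ilmu
Hunk 2: at line 2 remove [axlgy,pgyg,awy] add [mufhi] -> 11 lines: ccrjt upqz mufhi qprcx guh dlgzu qerh yqs xrun prjjb ilmu
Hunk 3: at line 7 remove [yqs,xrun,prjjb] add [icyxi,xkf] -> 10 lines: ccrjt upqz mufhi qprcx guh dlgzu qerh icyxi xkf ilmu
Hunk 4: at line 3 remove [guh,dlgzu,qerh] add [didz,bus] -> 9 lines: ccrjt upqz mufhi qprcx didz bus icyxi xkf ilmu
Hunk 5: at line 2 remove [mufhi,qprcx,didz] add [cdwr,lnyxq] -> 8 lines: ccrjt upqz cdwr lnyxq bus icyxi xkf ilmu
Hunk 6: at line 3 remove [bus,icyxi] add [cfr,hqeva,pfq] -> 9 lines: ccrjt upqz cdwr lnyxq cfr hqeva pfq xkf ilmu
Final line 3: cdwr

Answer: cdwr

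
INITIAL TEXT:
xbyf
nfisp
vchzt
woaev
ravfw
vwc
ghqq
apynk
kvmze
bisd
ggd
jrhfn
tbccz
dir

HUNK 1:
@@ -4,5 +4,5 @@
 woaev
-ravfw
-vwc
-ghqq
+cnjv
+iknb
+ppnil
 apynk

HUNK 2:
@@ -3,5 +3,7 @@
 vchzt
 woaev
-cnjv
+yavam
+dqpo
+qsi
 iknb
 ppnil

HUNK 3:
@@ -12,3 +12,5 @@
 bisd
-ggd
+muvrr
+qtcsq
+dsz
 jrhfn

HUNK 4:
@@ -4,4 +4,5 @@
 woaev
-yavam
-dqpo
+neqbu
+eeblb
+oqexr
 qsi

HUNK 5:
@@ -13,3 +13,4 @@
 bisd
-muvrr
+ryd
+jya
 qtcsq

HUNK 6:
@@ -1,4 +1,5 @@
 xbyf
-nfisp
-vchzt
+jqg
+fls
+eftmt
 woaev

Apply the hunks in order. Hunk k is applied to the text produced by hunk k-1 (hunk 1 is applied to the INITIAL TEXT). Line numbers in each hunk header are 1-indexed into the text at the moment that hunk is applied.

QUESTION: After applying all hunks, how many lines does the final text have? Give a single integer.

Answer: 21

Derivation:
Hunk 1: at line 4 remove [ravfw,vwc,ghqq] add [cnjv,iknb,ppnil] -> 14 lines: xbyf nfisp vchzt woaev cnjv iknb ppnil apynk kvmze bisd ggd jrhfn tbccz dir
Hunk 2: at line 3 remove [cnjv] add [yavam,dqpo,qsi] -> 16 lines: xbyf nfisp vchzt woaev yavam dqpo qsi iknb ppnil apynk kvmze bisd ggd jrhfn tbccz dir
Hunk 3: at line 12 remove [ggd] add [muvrr,qtcsq,dsz] -> 18 lines: xbyf nfisp vchzt woaev yavam dqpo qsi iknb ppnil apynk kvmze bisd muvrr qtcsq dsz jrhfn tbccz dir
Hunk 4: at line 4 remove [yavam,dqpo] add [neqbu,eeblb,oqexr] -> 19 lines: xbyf nfisp vchzt woaev neqbu eeblb oqexr qsi iknb ppnil apynk kvmze bisd muvrr qtcsq dsz jrhfn tbccz dir
Hunk 5: at line 13 remove [muvrr] add [ryd,jya] -> 20 lines: xbyf nfisp vchzt woaev neqbu eeblb oqexr qsi iknb ppnil apynk kvmze bisd ryd jya qtcsq dsz jrhfn tbccz dir
Hunk 6: at line 1 remove [nfisp,vchzt] add [jqg,fls,eftmt] -> 21 lines: xbyf jqg fls eftmt woaev neqbu eeblb oqexr qsi iknb ppnil apynk kvmze bisd ryd jya qtcsq dsz jrhfn tbccz dir
Final line count: 21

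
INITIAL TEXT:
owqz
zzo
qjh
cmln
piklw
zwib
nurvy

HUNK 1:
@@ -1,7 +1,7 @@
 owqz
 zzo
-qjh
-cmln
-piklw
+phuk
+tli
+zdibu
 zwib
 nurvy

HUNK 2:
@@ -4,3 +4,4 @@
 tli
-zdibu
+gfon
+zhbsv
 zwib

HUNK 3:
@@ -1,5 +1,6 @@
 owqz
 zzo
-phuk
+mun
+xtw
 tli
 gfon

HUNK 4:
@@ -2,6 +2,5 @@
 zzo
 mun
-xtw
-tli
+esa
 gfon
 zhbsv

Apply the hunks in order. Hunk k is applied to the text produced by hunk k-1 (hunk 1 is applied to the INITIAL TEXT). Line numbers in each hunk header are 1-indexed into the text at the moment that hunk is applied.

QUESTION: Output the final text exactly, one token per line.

Hunk 1: at line 1 remove [qjh,cmln,piklw] add [phuk,tli,zdibu] -> 7 lines: owqz zzo phuk tli zdibu zwib nurvy
Hunk 2: at line 4 remove [zdibu] add [gfon,zhbsv] -> 8 lines: owqz zzo phuk tli gfon zhbsv zwib nurvy
Hunk 3: at line 1 remove [phuk] add [mun,xtw] -> 9 lines: owqz zzo mun xtw tli gfon zhbsv zwib nurvy
Hunk 4: at line 2 remove [xtw,tli] add [esa] -> 8 lines: owqz zzo mun esa gfon zhbsv zwib nurvy

Answer: owqz
zzo
mun
esa
gfon
zhbsv
zwib
nurvy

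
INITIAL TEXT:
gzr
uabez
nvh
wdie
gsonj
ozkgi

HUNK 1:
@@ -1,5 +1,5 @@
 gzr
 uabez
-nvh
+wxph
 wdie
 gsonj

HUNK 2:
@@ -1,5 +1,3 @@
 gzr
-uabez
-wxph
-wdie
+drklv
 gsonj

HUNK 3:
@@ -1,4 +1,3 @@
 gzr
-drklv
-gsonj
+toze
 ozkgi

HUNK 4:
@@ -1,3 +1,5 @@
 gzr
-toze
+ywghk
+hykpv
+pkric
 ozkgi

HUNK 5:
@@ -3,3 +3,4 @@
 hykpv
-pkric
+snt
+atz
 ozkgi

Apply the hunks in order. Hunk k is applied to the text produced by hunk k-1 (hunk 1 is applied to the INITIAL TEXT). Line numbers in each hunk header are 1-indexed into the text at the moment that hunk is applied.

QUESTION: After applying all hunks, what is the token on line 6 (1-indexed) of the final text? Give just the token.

Hunk 1: at line 1 remove [nvh] add [wxph] -> 6 lines: gzr uabez wxph wdie gsonj ozkgi
Hunk 2: at line 1 remove [uabez,wxph,wdie] add [drklv] -> 4 lines: gzr drklv gsonj ozkgi
Hunk 3: at line 1 remove [drklv,gsonj] add [toze] -> 3 lines: gzr toze ozkgi
Hunk 4: at line 1 remove [toze] add [ywghk,hykpv,pkric] -> 5 lines: gzr ywghk hykpv pkric ozkgi
Hunk 5: at line 3 remove [pkric] add [snt,atz] -> 6 lines: gzr ywghk hykpv snt atz ozkgi
Final line 6: ozkgi

Answer: ozkgi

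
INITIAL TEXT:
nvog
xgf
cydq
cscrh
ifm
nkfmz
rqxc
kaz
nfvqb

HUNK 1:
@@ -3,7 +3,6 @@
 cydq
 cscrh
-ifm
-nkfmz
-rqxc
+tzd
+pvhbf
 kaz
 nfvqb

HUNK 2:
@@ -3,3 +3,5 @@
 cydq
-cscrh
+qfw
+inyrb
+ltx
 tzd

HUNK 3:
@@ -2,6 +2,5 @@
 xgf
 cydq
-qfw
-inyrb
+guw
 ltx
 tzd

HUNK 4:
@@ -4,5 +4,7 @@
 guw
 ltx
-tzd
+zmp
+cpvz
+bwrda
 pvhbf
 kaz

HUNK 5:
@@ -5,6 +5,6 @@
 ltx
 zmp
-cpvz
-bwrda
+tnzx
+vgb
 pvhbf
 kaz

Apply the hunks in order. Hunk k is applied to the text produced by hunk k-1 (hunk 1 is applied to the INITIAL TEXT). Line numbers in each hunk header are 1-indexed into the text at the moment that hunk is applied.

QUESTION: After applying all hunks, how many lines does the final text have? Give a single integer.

Hunk 1: at line 3 remove [ifm,nkfmz,rqxc] add [tzd,pvhbf] -> 8 lines: nvog xgf cydq cscrh tzd pvhbf kaz nfvqb
Hunk 2: at line 3 remove [cscrh] add [qfw,inyrb,ltx] -> 10 lines: nvog xgf cydq qfw inyrb ltx tzd pvhbf kaz nfvqb
Hunk 3: at line 2 remove [qfw,inyrb] add [guw] -> 9 lines: nvog xgf cydq guw ltx tzd pvhbf kaz nfvqb
Hunk 4: at line 4 remove [tzd] add [zmp,cpvz,bwrda] -> 11 lines: nvog xgf cydq guw ltx zmp cpvz bwrda pvhbf kaz nfvqb
Hunk 5: at line 5 remove [cpvz,bwrda] add [tnzx,vgb] -> 11 lines: nvog xgf cydq guw ltx zmp tnzx vgb pvhbf kaz nfvqb
Final line count: 11

Answer: 11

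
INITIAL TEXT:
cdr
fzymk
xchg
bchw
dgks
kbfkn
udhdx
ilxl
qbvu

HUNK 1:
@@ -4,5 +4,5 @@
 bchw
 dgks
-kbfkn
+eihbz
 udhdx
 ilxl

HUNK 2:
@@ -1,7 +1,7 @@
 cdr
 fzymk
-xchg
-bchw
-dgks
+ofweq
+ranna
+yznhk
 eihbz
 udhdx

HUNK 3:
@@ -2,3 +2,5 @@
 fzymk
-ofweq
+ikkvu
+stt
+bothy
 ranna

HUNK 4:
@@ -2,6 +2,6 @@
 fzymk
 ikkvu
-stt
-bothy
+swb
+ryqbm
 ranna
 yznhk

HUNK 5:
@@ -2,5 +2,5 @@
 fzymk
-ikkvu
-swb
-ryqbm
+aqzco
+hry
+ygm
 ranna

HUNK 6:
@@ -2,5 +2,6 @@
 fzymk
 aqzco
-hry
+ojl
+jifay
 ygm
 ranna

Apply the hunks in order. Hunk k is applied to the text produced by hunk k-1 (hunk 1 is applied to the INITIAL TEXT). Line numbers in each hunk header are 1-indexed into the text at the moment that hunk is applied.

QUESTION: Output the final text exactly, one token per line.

Hunk 1: at line 4 remove [kbfkn] add [eihbz] -> 9 lines: cdr fzymk xchg bchw dgks eihbz udhdx ilxl qbvu
Hunk 2: at line 1 remove [xchg,bchw,dgks] add [ofweq,ranna,yznhk] -> 9 lines: cdr fzymk ofweq ranna yznhk eihbz udhdx ilxl qbvu
Hunk 3: at line 2 remove [ofweq] add [ikkvu,stt,bothy] -> 11 lines: cdr fzymk ikkvu stt bothy ranna yznhk eihbz udhdx ilxl qbvu
Hunk 4: at line 2 remove [stt,bothy] add [swb,ryqbm] -> 11 lines: cdr fzymk ikkvu swb ryqbm ranna yznhk eihbz udhdx ilxl qbvu
Hunk 5: at line 2 remove [ikkvu,swb,ryqbm] add [aqzco,hry,ygm] -> 11 lines: cdr fzymk aqzco hry ygm ranna yznhk eihbz udhdx ilxl qbvu
Hunk 6: at line 2 remove [hry] add [ojl,jifay] -> 12 lines: cdr fzymk aqzco ojl jifay ygm ranna yznhk eihbz udhdx ilxl qbvu

Answer: cdr
fzymk
aqzco
ojl
jifay
ygm
ranna
yznhk
eihbz
udhdx
ilxl
qbvu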